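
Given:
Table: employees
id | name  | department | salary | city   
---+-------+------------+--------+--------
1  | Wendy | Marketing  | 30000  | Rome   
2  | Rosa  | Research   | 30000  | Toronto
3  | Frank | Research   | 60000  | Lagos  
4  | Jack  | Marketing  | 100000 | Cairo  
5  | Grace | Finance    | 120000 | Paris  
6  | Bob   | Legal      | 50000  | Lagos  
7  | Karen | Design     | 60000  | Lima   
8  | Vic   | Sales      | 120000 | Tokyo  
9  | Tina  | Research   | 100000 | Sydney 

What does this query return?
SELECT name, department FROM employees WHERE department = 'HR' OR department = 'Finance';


Filtering: department = 'HR' OR 'Finance'
Matching: 1 rows

1 rows:
Grace, Finance


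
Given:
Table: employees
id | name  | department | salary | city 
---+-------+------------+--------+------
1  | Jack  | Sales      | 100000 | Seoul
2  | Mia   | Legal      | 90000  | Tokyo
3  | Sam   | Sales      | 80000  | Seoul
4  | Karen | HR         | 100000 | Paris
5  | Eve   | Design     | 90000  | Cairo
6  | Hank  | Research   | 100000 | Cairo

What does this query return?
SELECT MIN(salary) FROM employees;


Salaries: 100000, 90000, 80000, 100000, 90000, 100000
MIN = 80000

80000


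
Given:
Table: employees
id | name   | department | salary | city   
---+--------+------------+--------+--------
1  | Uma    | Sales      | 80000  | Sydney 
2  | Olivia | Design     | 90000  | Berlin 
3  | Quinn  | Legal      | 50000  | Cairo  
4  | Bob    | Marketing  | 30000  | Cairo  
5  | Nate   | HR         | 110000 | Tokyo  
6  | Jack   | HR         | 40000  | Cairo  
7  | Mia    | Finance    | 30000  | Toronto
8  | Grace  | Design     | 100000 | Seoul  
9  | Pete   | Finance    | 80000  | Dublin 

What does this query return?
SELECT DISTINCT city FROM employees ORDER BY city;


All 'city' values (row order): Sydney, Berlin, Cairo, Cairo, Tokyo, Cairo, Toronto, Seoul, Dublin
Removing duplicates leaves 7 unique value(s).

7 values:
Berlin
Cairo
Dublin
Seoul
Sydney
Tokyo
Toronto


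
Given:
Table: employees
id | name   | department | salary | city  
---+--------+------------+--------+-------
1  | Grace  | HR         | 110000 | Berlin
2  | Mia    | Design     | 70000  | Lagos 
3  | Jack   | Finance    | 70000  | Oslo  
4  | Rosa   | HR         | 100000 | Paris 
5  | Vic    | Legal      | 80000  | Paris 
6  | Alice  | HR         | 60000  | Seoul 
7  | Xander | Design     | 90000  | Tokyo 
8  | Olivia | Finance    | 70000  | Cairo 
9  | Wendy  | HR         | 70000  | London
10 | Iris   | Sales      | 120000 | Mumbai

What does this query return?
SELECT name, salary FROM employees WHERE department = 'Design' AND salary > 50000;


Filtering: department = 'Design' AND salary > 50000
Matching: 2 rows

2 rows:
Mia, 70000
Xander, 90000


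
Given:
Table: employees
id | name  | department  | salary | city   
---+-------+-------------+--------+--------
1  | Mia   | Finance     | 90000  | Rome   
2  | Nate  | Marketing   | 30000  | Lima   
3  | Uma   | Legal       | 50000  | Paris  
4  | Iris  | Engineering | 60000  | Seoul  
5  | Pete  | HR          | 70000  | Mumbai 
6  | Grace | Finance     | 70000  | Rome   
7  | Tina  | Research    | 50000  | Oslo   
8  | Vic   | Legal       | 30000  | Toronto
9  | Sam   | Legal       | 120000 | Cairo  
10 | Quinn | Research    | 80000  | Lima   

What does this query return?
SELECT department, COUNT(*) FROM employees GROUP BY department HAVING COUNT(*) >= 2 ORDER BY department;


Groups with count >= 2:
  Finance: 2 -> PASS
  Legal: 3 -> PASS
  Research: 2 -> PASS
  Engineering: 1 -> filtered out
  HR: 1 -> filtered out
  Marketing: 1 -> filtered out


3 groups:
Finance, 2
Legal, 3
Research, 2


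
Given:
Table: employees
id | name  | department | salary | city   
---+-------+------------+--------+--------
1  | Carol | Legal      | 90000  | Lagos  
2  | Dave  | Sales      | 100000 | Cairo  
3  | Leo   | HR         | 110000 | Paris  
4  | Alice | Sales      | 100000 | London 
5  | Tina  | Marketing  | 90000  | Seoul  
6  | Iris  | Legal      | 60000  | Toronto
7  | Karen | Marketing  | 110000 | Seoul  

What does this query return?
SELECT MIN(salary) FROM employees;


Salaries: 90000, 100000, 110000, 100000, 90000, 60000, 110000
MIN = 60000

60000


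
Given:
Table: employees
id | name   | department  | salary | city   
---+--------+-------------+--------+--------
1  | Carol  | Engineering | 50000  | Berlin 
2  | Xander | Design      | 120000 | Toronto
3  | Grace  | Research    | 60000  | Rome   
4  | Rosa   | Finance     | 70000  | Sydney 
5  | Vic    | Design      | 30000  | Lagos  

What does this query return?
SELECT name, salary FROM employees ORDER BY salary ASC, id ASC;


Sorting by salary ASC, then id ASC for ties

5 rows:
Vic, 30000
Carol, 50000
Grace, 60000
Rosa, 70000
Xander, 120000


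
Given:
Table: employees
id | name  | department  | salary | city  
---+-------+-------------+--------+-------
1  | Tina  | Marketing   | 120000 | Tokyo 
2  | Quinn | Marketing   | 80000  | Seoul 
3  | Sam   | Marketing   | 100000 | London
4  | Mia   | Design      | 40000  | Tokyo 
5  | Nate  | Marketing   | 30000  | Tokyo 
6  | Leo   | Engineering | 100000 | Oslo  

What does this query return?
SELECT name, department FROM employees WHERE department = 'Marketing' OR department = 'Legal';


Filtering: department = 'Marketing' OR 'Legal'
Matching: 4 rows

4 rows:
Tina, Marketing
Quinn, Marketing
Sam, Marketing
Nate, Marketing


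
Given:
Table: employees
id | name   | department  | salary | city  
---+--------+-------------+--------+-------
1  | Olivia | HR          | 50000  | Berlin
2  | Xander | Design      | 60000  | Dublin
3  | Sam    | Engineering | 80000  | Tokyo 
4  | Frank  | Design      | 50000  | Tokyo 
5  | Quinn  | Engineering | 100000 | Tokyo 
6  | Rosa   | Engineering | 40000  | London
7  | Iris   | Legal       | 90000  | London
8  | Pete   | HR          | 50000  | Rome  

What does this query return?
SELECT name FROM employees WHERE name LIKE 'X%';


LIKE 'X%' matches names starting with 'X'
Matching: 1

1 rows:
Xander


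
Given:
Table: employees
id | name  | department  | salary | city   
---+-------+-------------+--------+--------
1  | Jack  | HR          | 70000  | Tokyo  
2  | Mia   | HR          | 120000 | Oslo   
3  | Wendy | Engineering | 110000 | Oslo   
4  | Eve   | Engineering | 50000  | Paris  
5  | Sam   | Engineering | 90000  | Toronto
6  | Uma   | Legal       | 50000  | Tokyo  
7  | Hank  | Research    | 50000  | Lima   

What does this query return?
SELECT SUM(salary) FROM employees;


SUM(salary) = 70000 + 120000 + 110000 + 50000 + 90000 + 50000 + 50000 = 540000

540000


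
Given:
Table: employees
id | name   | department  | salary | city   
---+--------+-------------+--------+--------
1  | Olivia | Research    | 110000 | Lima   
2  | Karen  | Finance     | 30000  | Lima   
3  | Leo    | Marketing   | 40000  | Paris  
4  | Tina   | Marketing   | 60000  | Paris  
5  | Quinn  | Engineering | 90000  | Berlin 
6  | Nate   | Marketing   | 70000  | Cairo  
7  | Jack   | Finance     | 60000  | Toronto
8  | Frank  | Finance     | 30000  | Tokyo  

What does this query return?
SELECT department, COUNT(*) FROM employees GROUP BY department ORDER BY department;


Assigning each row to its department group:
  Olivia -> Research
  Karen -> Finance
  Leo -> Marketing
  Tina -> Marketing
  Quinn -> Engineering
  Nate -> Marketing
  Jack -> Finance
  Frank -> Finance


4 groups:
Engineering, 1
Finance, 3
Marketing, 3
Research, 1


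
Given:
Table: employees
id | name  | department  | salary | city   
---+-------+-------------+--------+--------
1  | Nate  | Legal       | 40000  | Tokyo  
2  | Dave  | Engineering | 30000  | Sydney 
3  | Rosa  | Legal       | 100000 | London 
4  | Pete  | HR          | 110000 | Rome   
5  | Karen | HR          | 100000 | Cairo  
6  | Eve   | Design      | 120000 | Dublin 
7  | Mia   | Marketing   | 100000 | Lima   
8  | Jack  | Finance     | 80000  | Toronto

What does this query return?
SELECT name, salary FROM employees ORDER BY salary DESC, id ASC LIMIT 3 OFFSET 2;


Sort by salary DESC (id ASC tiebreak), then skip 2 and take 3
Rows 3 through 5

3 rows:
Rosa, 100000
Karen, 100000
Mia, 100000


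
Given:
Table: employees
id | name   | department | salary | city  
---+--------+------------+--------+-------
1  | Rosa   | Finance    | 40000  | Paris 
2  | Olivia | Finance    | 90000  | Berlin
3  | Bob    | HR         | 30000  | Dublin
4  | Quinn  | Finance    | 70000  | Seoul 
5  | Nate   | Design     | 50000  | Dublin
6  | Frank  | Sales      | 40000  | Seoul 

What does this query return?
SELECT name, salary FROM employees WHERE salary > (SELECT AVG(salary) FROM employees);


Subquery: AVG(salary) = 53333.33
Filtering: salary > 53333.33
  Olivia (90000) -> MATCH
  Quinn (70000) -> MATCH


2 rows:
Olivia, 90000
Quinn, 70000


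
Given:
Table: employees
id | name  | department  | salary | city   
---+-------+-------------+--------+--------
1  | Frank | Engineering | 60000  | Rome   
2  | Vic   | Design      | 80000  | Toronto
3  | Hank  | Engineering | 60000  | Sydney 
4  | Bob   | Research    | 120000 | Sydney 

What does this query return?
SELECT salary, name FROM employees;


Projecting columns: salary, name

4 rows:
60000, Frank
80000, Vic
60000, Hank
120000, Bob


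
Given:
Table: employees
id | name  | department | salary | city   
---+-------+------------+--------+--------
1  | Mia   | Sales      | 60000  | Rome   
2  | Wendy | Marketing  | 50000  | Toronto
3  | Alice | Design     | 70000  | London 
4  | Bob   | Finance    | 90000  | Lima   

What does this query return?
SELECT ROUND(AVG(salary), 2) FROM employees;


SUM(salary) = 270000
COUNT = 4
ROUND(AVG, 2) = ROUND(270000 / 4, 2) = 67500.0

67500.0


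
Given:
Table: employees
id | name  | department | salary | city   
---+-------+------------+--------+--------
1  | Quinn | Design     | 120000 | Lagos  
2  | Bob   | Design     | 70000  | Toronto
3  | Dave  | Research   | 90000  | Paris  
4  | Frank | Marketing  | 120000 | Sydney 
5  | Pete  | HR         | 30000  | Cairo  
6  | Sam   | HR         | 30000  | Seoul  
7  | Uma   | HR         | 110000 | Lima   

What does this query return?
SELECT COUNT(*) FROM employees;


COUNT(*) counts all rows

7


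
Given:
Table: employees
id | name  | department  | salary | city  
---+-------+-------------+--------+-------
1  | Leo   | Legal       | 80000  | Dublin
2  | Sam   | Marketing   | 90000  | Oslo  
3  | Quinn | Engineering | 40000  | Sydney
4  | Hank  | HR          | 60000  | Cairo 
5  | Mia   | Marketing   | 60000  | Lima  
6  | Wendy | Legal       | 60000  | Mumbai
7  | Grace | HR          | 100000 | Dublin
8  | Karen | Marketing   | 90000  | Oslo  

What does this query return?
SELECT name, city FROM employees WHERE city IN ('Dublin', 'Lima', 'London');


Filtering: city IN ('Dublin', 'Lima', 'London')
Matching: 3 rows

3 rows:
Leo, Dublin
Mia, Lima
Grace, Dublin


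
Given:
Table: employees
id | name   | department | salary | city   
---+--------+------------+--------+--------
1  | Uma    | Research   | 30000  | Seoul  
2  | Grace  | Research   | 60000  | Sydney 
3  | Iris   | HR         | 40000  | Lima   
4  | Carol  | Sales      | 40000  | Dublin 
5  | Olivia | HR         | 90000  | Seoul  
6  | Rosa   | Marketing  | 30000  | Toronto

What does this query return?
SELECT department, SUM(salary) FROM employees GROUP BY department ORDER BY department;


Summing salary within each department:
  HR: 40000 + 90000 = 130000
  Marketing: 30000 = 30000
  Research: 30000 + 60000 = 90000
  Sales: 40000 = 40000


4 groups:
HR, 130000
Marketing, 30000
Research, 90000
Sales, 40000


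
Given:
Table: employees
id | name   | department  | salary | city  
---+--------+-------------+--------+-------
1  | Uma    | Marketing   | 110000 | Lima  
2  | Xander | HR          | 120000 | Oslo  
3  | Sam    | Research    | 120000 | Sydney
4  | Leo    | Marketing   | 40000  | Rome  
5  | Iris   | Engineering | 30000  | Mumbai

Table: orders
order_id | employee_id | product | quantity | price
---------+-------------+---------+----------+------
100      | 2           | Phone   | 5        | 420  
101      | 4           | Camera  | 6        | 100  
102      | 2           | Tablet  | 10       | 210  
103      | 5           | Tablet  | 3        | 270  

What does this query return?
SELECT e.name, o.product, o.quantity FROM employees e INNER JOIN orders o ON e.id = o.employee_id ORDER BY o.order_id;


Joining employees.id = orders.employee_id:
  employee Xander (id=2) -> order Phone
  employee Leo (id=4) -> order Camera
  employee Xander (id=2) -> order Tablet
  employee Iris (id=5) -> order Tablet


4 rows:
Xander, Phone, 5
Leo, Camera, 6
Xander, Tablet, 10
Iris, Tablet, 3


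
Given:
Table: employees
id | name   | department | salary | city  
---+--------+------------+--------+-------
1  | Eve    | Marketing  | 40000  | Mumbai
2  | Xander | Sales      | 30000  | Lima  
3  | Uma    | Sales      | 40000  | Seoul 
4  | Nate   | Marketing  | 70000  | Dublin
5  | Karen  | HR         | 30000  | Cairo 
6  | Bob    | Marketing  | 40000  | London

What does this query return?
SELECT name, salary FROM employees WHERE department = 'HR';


Filtering: department = 'HR'
Matching rows: 1

1 rows:
Karen, 30000


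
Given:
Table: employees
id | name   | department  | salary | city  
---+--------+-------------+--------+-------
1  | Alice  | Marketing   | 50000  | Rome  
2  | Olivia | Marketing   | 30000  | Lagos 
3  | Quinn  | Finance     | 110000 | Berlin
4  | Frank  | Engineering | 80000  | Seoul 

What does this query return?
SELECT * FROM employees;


SELECT * returns all 4 rows with all columns

4 rows:
1, Alice, Marketing, 50000, Rome
2, Olivia, Marketing, 30000, Lagos
3, Quinn, Finance, 110000, Berlin
4, Frank, Engineering, 80000, Seoul


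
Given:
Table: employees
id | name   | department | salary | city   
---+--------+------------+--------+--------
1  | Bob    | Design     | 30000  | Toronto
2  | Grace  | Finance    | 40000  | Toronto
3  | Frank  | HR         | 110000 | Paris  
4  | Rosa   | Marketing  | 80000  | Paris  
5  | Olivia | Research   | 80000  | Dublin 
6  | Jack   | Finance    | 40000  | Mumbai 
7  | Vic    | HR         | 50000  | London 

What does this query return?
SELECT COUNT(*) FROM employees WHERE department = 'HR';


Counting rows where department = 'HR'
  Frank -> MATCH
  Vic -> MATCH


2


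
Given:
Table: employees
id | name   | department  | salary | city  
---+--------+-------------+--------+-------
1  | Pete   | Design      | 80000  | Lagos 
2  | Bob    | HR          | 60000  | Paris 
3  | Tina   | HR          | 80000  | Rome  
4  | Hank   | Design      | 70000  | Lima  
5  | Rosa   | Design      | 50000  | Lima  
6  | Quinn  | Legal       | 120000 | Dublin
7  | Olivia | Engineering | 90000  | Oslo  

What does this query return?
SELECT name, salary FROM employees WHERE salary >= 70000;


Filtering: salary >= 70000
Matching: 5 rows

5 rows:
Pete, 80000
Tina, 80000
Hank, 70000
Quinn, 120000
Olivia, 90000


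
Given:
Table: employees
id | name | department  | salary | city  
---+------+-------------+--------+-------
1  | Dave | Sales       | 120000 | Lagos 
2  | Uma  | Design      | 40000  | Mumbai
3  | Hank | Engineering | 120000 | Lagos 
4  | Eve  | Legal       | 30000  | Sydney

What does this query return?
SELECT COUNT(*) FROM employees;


COUNT(*) counts all rows

4


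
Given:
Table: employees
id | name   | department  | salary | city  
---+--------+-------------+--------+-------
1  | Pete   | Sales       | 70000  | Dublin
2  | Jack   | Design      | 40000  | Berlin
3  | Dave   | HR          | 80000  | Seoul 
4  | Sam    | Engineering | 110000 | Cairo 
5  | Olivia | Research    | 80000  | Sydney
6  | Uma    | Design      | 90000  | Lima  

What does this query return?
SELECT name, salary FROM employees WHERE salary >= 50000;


Filtering: salary >= 50000
Matching: 5 rows

5 rows:
Pete, 70000
Dave, 80000
Sam, 110000
Olivia, 80000
Uma, 90000


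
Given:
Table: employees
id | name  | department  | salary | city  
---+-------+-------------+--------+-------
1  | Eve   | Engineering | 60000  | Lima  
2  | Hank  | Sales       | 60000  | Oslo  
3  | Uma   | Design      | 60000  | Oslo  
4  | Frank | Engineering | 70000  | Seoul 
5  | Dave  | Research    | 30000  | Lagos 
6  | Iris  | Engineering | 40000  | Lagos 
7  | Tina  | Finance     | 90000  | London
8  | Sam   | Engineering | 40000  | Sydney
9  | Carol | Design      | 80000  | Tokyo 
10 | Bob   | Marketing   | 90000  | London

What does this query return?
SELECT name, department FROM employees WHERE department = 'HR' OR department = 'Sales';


Filtering: department = 'HR' OR 'Sales'
Matching: 1 rows

1 rows:
Hank, Sales


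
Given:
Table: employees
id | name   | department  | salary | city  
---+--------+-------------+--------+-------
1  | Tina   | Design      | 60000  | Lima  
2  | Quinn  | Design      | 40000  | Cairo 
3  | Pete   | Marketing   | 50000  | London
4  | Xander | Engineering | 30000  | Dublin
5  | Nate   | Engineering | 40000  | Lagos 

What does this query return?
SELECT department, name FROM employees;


Projecting columns: department, name

5 rows:
Design, Tina
Design, Quinn
Marketing, Pete
Engineering, Xander
Engineering, Nate


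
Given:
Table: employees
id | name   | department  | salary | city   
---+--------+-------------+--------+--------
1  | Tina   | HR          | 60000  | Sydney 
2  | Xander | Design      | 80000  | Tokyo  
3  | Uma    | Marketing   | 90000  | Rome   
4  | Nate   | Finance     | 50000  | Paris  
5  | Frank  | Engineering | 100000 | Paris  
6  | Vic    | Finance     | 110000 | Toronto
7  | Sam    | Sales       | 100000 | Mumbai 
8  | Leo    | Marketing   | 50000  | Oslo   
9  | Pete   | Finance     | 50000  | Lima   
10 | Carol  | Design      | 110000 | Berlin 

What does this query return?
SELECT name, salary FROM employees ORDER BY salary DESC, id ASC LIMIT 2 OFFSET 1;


Sort by salary DESC (id ASC tiebreak), then skip 1 and take 2
Rows 2 through 3

2 rows:
Carol, 110000
Frank, 100000


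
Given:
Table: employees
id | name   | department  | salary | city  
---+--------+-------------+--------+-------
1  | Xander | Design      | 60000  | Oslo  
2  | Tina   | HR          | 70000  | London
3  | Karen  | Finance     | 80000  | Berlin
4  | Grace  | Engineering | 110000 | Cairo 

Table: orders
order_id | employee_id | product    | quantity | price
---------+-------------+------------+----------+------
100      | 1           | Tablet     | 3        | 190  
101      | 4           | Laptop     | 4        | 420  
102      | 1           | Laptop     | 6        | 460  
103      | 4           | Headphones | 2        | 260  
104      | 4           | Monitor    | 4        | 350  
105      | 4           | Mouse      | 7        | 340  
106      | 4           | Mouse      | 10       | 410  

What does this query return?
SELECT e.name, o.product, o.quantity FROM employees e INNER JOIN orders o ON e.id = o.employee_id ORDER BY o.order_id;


Joining employees.id = orders.employee_id:
  employee Xander (id=1) -> order Tablet
  employee Grace (id=4) -> order Laptop
  employee Xander (id=1) -> order Laptop
  employee Grace (id=4) -> order Headphones
  employee Grace (id=4) -> order Monitor
  employee Grace (id=4) -> order Mouse
  employee Grace (id=4) -> order Mouse


7 rows:
Xander, Tablet, 3
Grace, Laptop, 4
Xander, Laptop, 6
Grace, Headphones, 2
Grace, Monitor, 4
Grace, Mouse, 7
Grace, Mouse, 10


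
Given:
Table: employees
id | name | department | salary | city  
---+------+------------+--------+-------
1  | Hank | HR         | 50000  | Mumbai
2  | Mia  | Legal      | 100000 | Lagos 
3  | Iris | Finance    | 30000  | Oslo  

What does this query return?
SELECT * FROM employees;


SELECT * returns all 3 rows with all columns

3 rows:
1, Hank, HR, 50000, Mumbai
2, Mia, Legal, 100000, Lagos
3, Iris, Finance, 30000, Oslo


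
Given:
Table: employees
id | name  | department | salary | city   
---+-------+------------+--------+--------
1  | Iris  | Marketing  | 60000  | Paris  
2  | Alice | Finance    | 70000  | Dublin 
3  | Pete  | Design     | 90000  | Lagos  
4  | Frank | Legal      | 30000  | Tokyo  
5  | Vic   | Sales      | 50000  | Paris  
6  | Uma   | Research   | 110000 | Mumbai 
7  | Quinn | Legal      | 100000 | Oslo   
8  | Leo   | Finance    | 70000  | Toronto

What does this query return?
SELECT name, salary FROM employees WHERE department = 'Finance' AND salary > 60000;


Filtering: department = 'Finance' AND salary > 60000
Matching: 2 rows

2 rows:
Alice, 70000
Leo, 70000


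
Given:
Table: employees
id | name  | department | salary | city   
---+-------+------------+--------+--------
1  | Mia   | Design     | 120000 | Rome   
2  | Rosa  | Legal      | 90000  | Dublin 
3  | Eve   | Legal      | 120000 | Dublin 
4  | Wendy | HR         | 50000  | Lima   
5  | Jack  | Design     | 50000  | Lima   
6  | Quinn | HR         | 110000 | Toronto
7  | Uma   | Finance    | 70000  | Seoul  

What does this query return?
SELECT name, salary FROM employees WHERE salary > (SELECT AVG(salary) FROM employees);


Subquery: AVG(salary) = 87142.86
Filtering: salary > 87142.86
  Mia (120000) -> MATCH
  Rosa (90000) -> MATCH
  Eve (120000) -> MATCH
  Quinn (110000) -> MATCH


4 rows:
Mia, 120000
Rosa, 90000
Eve, 120000
Quinn, 110000


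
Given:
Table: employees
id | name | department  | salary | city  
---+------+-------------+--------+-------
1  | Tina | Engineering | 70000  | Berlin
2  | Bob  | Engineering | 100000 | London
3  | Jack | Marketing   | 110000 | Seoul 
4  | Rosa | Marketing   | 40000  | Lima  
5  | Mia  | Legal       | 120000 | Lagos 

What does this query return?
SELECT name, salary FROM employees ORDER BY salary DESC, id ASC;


Sorting by salary DESC, then id ASC for ties

5 rows:
Mia, 120000
Jack, 110000
Bob, 100000
Tina, 70000
Rosa, 40000


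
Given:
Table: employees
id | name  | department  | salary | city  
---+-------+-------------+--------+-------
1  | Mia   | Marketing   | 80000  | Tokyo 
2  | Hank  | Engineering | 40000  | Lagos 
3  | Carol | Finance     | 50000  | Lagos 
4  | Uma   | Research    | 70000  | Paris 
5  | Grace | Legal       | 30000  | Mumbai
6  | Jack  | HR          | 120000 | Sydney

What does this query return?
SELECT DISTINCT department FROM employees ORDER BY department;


All 'department' values (row order): Marketing, Engineering, Finance, Research, Legal, HR
Removing duplicates leaves 6 unique value(s).

6 values:
Engineering
Finance
HR
Legal
Marketing
Research


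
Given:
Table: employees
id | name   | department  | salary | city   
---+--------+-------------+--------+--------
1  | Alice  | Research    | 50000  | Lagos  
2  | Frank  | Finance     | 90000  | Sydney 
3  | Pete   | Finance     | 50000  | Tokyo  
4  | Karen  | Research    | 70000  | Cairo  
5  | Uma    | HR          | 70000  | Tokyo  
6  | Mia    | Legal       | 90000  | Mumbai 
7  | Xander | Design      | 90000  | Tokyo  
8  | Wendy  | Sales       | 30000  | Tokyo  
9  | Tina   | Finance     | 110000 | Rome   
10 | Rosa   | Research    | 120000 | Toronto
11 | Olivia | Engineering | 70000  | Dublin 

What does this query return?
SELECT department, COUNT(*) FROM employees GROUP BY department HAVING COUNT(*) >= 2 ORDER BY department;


Groups with count >= 2:
  Finance: 3 -> PASS
  Research: 3 -> PASS
  Design: 1 -> filtered out
  Engineering: 1 -> filtered out
  HR: 1 -> filtered out
  Legal: 1 -> filtered out
  Sales: 1 -> filtered out


2 groups:
Finance, 3
Research, 3


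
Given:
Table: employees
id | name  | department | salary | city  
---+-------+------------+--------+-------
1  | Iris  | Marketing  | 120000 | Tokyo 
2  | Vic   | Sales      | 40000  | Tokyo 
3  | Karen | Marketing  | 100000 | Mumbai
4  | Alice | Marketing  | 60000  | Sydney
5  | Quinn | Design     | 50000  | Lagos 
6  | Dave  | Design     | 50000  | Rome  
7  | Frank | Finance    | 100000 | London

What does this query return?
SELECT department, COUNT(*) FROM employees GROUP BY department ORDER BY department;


Assigning each row to its department group:
  Iris -> Marketing
  Vic -> Sales
  Karen -> Marketing
  Alice -> Marketing
  Quinn -> Design
  Dave -> Design
  Frank -> Finance


4 groups:
Design, 2
Finance, 1
Marketing, 3
Sales, 1


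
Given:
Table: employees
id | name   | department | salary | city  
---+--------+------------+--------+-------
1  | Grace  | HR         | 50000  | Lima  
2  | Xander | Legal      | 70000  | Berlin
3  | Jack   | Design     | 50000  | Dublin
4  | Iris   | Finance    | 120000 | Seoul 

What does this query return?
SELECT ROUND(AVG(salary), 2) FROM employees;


SUM(salary) = 290000
COUNT = 4
ROUND(AVG, 2) = ROUND(290000 / 4, 2) = 72500.0

72500.0


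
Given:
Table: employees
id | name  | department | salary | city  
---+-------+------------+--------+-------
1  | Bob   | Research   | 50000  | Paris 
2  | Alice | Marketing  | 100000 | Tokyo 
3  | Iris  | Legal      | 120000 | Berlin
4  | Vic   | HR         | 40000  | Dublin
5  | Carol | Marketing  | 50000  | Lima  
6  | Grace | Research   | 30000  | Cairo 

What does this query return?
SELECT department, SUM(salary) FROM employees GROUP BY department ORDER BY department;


Summing salary within each department:
  HR: 40000 = 40000
  Legal: 120000 = 120000
  Marketing: 100000 + 50000 = 150000
  Research: 50000 + 30000 = 80000


4 groups:
HR, 40000
Legal, 120000
Marketing, 150000
Research, 80000


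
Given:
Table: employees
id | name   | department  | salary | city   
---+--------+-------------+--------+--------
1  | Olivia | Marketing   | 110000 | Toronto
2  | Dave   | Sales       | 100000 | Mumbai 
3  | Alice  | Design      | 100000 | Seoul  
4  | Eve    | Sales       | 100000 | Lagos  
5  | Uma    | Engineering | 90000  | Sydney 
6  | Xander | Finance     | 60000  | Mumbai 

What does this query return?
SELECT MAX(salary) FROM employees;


Salaries: 110000, 100000, 100000, 100000, 90000, 60000
MAX = 110000

110000


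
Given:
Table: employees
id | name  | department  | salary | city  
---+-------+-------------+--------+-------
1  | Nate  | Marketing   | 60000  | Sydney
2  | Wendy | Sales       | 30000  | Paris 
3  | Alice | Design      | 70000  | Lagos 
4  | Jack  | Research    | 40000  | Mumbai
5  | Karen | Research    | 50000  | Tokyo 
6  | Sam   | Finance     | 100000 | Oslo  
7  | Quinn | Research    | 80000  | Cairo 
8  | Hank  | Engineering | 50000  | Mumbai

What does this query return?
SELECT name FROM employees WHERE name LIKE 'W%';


LIKE 'W%' matches names starting with 'W'
Matching: 1

1 rows:
Wendy


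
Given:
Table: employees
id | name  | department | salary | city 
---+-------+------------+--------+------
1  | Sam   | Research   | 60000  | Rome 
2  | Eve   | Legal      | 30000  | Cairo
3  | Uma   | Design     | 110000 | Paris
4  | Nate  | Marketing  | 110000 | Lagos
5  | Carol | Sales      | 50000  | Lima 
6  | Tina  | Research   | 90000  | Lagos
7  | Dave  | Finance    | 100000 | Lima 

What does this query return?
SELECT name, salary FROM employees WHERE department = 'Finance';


Filtering: department = 'Finance'
Matching rows: 1

1 rows:
Dave, 100000


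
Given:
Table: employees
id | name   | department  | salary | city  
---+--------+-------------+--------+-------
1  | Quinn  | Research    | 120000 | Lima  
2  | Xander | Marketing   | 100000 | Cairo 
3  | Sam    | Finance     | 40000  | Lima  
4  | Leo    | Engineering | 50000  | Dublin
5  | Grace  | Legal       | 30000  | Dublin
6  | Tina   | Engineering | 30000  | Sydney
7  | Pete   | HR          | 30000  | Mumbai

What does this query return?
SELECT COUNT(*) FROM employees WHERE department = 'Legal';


Counting rows where department = 'Legal'
  Grace -> MATCH


1


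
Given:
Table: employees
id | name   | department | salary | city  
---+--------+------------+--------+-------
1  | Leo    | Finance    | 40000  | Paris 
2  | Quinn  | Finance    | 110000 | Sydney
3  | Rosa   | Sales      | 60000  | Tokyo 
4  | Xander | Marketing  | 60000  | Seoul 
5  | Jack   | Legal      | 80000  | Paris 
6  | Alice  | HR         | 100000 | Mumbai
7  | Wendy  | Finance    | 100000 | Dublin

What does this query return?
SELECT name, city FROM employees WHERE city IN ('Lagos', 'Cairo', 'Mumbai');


Filtering: city IN ('Lagos', 'Cairo', 'Mumbai')
Matching: 1 rows

1 rows:
Alice, Mumbai


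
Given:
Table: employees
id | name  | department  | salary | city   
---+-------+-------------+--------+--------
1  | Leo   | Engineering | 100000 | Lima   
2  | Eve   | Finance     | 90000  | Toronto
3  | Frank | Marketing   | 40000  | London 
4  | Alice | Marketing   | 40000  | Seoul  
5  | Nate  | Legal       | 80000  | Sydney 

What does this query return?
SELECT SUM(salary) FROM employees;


SUM(salary) = 100000 + 90000 + 40000 + 40000 + 80000 = 350000

350000


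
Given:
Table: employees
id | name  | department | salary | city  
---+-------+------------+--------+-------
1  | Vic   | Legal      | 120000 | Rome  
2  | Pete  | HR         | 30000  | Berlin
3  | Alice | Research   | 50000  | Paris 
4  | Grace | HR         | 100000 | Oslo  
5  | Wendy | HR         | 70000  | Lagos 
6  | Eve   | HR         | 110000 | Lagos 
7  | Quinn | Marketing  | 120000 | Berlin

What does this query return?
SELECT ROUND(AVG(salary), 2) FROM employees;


SUM(salary) = 600000
COUNT = 7
ROUND(AVG, 2) = ROUND(600000 / 7, 2) = 85714.29

85714.29


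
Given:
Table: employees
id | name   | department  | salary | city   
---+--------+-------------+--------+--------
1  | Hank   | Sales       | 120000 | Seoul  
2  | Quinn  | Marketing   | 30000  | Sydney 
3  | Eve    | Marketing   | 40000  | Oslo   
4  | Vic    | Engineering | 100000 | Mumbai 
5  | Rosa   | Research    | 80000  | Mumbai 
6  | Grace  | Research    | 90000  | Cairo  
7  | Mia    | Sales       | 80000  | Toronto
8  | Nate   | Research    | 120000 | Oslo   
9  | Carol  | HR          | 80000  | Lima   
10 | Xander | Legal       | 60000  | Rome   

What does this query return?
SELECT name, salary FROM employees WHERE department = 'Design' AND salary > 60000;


Filtering: department = 'Design' AND salary > 60000
Matching: 0 rows

Empty result set (0 rows)


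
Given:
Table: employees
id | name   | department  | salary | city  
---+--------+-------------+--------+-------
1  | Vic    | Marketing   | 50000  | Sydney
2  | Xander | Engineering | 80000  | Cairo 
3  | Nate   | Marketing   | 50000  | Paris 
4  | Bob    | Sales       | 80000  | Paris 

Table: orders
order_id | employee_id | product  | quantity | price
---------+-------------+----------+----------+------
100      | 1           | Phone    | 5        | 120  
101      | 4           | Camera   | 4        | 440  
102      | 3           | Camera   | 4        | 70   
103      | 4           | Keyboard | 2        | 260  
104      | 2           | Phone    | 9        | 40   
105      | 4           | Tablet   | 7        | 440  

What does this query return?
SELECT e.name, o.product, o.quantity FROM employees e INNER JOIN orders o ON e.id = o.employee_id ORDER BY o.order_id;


Joining employees.id = orders.employee_id:
  employee Vic (id=1) -> order Phone
  employee Bob (id=4) -> order Camera
  employee Nate (id=3) -> order Camera
  employee Bob (id=4) -> order Keyboard
  employee Xander (id=2) -> order Phone
  employee Bob (id=4) -> order Tablet


6 rows:
Vic, Phone, 5
Bob, Camera, 4
Nate, Camera, 4
Bob, Keyboard, 2
Xander, Phone, 9
Bob, Tablet, 7


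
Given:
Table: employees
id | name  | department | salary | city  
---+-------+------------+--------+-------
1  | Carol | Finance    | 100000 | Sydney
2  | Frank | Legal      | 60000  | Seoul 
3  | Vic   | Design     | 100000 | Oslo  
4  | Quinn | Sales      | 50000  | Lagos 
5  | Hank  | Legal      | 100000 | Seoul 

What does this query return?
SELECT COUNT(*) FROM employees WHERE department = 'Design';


Counting rows where department = 'Design'
  Vic -> MATCH


1


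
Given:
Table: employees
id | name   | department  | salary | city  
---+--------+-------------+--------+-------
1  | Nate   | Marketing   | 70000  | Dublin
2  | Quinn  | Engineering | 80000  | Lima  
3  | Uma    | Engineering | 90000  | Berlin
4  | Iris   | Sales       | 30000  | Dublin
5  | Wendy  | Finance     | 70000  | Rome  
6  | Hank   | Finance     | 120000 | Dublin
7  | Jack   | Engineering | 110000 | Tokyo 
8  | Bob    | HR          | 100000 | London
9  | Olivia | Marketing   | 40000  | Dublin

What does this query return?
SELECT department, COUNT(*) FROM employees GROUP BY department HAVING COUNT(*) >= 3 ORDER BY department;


Groups with count >= 3:
  Engineering: 3 -> PASS
  Finance: 2 -> filtered out
  HR: 1 -> filtered out
  Marketing: 2 -> filtered out
  Sales: 1 -> filtered out


1 groups:
Engineering, 3


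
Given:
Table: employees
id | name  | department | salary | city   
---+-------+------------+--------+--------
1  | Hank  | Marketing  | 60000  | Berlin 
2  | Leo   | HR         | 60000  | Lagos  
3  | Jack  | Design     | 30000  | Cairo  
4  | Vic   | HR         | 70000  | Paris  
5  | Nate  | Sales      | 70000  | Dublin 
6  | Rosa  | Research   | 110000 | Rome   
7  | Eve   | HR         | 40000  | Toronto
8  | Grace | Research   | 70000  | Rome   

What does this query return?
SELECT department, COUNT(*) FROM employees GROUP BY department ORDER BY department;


Assigning each row to its department group:
  Hank -> Marketing
  Leo -> HR
  Jack -> Design
  Vic -> HR
  Nate -> Sales
  Rosa -> Research
  Eve -> HR
  Grace -> Research


5 groups:
Design, 1
HR, 3
Marketing, 1
Research, 2
Sales, 1


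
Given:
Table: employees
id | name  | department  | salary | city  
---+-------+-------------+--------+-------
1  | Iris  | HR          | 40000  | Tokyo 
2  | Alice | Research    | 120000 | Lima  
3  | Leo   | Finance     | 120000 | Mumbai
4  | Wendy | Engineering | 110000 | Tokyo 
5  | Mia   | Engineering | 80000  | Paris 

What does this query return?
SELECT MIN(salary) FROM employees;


Salaries: 40000, 120000, 120000, 110000, 80000
MIN = 40000

40000


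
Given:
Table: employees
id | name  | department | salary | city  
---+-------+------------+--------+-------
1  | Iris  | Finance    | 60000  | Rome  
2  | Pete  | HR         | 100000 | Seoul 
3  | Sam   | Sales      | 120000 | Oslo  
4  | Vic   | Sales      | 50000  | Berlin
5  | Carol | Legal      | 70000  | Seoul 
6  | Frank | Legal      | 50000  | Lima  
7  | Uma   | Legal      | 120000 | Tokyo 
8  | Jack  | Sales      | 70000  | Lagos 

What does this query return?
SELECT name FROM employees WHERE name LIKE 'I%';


LIKE 'I%' matches names starting with 'I'
Matching: 1

1 rows:
Iris


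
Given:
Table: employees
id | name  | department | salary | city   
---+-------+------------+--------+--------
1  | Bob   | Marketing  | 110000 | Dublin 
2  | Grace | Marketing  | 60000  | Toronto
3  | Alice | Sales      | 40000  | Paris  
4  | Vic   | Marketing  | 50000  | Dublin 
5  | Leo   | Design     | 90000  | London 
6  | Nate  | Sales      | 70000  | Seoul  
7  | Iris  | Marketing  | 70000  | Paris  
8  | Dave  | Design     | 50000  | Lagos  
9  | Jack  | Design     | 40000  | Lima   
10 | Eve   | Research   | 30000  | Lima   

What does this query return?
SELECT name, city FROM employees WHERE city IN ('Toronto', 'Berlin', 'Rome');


Filtering: city IN ('Toronto', 'Berlin', 'Rome')
Matching: 1 rows

1 rows:
Grace, Toronto


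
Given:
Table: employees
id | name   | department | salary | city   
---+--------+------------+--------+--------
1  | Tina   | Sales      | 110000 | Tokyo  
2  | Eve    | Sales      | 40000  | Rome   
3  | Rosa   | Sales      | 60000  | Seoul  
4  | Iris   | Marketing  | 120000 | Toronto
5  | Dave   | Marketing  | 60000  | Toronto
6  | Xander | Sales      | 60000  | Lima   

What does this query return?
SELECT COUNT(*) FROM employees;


COUNT(*) counts all rows

6


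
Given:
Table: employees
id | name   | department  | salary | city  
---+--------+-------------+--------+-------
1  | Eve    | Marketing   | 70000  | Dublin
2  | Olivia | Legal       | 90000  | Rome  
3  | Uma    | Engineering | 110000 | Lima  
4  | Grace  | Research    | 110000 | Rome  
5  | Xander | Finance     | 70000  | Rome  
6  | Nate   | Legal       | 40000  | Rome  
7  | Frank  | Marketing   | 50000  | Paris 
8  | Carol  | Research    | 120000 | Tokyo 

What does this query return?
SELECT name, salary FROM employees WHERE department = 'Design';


Filtering: department = 'Design'
Matching rows: 0

Empty result set (0 rows)


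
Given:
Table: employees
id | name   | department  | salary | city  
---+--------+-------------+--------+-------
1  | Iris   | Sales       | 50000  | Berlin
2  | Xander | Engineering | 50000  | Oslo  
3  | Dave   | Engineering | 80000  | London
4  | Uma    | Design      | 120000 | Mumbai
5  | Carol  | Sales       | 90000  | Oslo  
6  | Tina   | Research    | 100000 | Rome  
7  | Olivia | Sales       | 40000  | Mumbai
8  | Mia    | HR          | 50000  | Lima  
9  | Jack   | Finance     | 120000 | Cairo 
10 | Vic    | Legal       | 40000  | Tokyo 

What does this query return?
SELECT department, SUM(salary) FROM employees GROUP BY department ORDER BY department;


Summing salary within each department:
  Design: 120000 = 120000
  Engineering: 50000 + 80000 = 130000
  Finance: 120000 = 120000
  HR: 50000 = 50000
  Legal: 40000 = 40000
  Research: 100000 = 100000
  Sales: 50000 + 90000 + 40000 = 180000


7 groups:
Design, 120000
Engineering, 130000
Finance, 120000
HR, 50000
Legal, 40000
Research, 100000
Sales, 180000


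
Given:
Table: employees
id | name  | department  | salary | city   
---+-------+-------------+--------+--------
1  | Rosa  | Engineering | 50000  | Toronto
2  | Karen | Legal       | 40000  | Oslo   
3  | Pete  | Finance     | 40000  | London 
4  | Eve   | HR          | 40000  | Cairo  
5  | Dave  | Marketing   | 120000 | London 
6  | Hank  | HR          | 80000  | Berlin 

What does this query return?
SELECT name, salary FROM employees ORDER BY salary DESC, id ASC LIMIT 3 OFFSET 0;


Sort by salary DESC (id ASC tiebreak), then skip 0 and take 3
Rows 1 through 3

3 rows:
Dave, 120000
Hank, 80000
Rosa, 50000


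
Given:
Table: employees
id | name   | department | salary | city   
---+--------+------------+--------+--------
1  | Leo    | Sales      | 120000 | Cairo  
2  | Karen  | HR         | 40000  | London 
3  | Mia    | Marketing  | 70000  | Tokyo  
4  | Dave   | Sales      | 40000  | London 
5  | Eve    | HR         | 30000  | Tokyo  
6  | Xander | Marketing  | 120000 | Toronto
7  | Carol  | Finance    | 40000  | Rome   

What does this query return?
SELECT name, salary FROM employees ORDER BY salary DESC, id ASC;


Sorting by salary DESC, then id ASC for ties

7 rows:
Leo, 120000
Xander, 120000
Mia, 70000
Karen, 40000
Dave, 40000
Carol, 40000
Eve, 30000


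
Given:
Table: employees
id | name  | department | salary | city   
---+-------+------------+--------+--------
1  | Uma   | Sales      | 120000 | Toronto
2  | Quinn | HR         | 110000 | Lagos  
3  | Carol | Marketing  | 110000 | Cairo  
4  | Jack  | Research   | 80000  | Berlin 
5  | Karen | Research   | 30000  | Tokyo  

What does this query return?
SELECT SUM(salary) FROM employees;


SUM(salary) = 120000 + 110000 + 110000 + 80000 + 30000 = 450000

450000


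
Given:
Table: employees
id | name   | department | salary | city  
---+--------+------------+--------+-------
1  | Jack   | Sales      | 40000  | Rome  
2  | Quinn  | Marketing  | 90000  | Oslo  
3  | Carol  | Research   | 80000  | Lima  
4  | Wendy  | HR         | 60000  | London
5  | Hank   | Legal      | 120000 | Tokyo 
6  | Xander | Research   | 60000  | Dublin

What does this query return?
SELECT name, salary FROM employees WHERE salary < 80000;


Filtering: salary < 80000
Matching: 3 rows

3 rows:
Jack, 40000
Wendy, 60000
Xander, 60000


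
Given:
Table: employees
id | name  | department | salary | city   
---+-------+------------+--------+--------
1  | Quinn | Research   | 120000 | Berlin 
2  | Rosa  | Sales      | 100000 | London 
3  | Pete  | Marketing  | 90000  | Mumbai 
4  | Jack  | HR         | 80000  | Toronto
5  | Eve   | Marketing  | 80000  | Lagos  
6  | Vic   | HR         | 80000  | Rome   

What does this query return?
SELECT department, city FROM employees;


Projecting columns: department, city

6 rows:
Research, Berlin
Sales, London
Marketing, Mumbai
HR, Toronto
Marketing, Lagos
HR, Rome
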